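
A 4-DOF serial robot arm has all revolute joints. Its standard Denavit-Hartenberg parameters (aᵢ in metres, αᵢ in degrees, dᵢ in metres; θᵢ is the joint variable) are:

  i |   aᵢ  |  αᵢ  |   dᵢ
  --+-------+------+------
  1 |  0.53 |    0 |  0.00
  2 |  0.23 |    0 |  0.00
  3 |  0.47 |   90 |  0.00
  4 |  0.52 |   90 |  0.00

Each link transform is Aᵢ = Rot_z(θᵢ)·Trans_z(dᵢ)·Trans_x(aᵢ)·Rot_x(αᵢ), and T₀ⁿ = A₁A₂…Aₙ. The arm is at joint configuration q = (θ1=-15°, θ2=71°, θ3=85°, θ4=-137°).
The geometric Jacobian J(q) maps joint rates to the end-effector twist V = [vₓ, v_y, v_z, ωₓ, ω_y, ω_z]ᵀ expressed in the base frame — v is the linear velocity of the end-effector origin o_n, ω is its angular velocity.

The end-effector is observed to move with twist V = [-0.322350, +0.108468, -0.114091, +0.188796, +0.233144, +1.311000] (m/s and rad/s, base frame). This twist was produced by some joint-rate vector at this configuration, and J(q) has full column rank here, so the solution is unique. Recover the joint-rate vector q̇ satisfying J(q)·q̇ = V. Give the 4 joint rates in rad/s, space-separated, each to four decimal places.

o_n = [0.5708, 0.1100, -0.3546]
J₁: ẑ×o_n = [-0.1100, 0.5708, 0.0000], ω = ẑ
J2: z=[0.0000, 0.0000, 1.0000] o=[0.5119, -0.1372, 0.0000] → [-0.2471, 0.0589, 0.0000, 0.0000, 0.0000, 1.0000]
J3: z=[0.0000, 0.0000, 1.0000] o=[0.6406, 0.0535, 0.0000] → [-0.0564, -0.0697, 0.0000, 0.0000, 0.0000, 1.0000]
J4: z=[0.6293, 0.7771, 0.0000] o=[0.2753, 0.3493, 0.0000] → [-0.2756, 0.2232, -0.3803, 0.6293, 0.7771, 0.0000]
q̇ = J⁺·V = [0.0350, 0.8590, 0.4170, 0.3000]

0.0350 0.8590 0.4170 0.3000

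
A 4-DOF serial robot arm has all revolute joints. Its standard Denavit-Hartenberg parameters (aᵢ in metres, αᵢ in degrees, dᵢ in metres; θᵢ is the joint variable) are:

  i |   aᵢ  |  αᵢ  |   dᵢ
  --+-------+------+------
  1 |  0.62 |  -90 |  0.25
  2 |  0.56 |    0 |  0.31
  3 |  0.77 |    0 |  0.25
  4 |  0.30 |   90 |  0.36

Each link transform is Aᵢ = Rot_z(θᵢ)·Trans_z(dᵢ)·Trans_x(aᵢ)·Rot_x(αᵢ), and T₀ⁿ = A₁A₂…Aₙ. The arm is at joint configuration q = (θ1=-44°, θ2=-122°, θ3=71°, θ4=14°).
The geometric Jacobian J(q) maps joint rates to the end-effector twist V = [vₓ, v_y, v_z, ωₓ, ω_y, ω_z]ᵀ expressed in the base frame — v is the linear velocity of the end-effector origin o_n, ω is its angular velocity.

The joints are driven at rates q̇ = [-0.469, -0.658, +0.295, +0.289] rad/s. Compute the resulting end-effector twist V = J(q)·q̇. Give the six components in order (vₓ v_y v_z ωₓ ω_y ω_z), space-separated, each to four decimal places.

-0.4215 -0.2758 -0.0016 -0.0514 -0.0532 -0.4690

o_n = [1.3925, -0.0658, 1.5039]
J₁: ẑ×o_n = [0.0658, 1.3925, -0.0000], ω = ẑ
J2: z=[0.6947, 0.7193, 0.0000] o=[0.4460, -0.4307, 0.2500] → [0.9019, -0.8710, -0.4274, 0.6947, 0.7193, 0.0000]
J3: z=[0.6947, 0.7193, 0.0000] o=[0.4479, -0.0015, 0.7249] → [0.5603, -0.5411, -0.7242, 0.6947, 0.7193, 0.0000]
J4: z=[0.6947, 0.7193, 0.0000] o=[0.9701, -0.1583, 1.3233] → [0.1299, -0.1254, -0.2396, 0.6947, 0.7193, 0.0000]
V = J·q̇ = [-0.4215, -0.2758, -0.0016, -0.0514, -0.0532, -0.4690]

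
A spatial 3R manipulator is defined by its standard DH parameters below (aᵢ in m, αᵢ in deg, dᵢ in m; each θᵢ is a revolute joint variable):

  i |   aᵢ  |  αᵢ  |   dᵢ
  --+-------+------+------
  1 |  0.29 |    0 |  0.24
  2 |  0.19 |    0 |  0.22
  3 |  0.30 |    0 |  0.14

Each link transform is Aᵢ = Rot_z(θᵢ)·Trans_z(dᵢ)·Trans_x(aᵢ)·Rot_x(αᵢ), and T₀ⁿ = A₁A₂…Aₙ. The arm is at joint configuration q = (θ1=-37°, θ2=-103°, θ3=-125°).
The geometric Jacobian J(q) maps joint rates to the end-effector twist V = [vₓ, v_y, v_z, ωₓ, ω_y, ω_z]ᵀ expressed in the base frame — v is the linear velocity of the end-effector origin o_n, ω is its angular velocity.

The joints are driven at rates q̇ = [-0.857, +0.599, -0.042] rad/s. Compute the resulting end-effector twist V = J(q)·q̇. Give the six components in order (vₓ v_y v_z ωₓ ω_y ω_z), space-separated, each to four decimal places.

o_n = [0.0599, 0.0022, 0.6000]
J₁: ẑ×o_n = [-0.0022, 0.0599, 0.0000], ω = ẑ
J2: z=[0.0000, 0.0000, 1.0000] o=[0.2316, -0.1745, 0.2400] → [-0.1767, -0.1717, 0.0000, 0.0000, 0.0000, 1.0000]
J3: z=[0.0000, 0.0000, 1.0000] o=[0.0861, -0.2967, 0.4600] → [-0.2989, -0.0261, 0.0000, 0.0000, 0.0000, 1.0000]
V = J·q̇ = [-0.0914, -0.1531, 0.0000, 0.0000, 0.0000, -0.3000]

-0.0914 -0.1531 0.0000 0.0000 0.0000 -0.3000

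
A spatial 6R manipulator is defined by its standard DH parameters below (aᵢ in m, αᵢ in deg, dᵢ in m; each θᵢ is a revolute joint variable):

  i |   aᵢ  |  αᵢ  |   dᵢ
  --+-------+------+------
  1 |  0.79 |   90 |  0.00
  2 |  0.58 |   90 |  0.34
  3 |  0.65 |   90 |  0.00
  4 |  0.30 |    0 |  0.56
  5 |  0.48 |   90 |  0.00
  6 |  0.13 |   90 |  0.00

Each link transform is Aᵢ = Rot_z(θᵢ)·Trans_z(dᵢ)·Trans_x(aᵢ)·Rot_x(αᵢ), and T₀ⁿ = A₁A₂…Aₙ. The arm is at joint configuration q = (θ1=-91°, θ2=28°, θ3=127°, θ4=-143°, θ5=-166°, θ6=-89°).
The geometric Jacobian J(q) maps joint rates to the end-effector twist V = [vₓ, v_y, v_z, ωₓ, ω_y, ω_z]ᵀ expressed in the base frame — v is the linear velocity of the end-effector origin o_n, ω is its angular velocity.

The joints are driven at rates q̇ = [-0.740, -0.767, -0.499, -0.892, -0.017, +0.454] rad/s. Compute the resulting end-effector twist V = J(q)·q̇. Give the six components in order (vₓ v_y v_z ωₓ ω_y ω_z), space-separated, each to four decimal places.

-1.1813 0.5964 -0.2566 1.0530 1.1787 -0.4876

o_n = [-1.1918, -1.2966, 0.0603]
J₁: ẑ×o_n = [1.2966, -1.1918, 0.0000], ω = ẑ
J2: z=[-0.9998, 0.0175, 0.0000] o=[-0.0138, -0.7899, 0.0000] → [0.0011, 0.0603, 0.5272, -0.9998, 0.0175, 0.0000]
J3: z=[-0.0082, -0.4694, -0.8829] o=[-0.3627, -1.2960, 0.2723] → [0.0990, 0.7303, -0.3892, -0.0082, -0.4694, -0.8829]
J4: z=[-0.6140, -0.6945, 0.3749] o=[-0.8757, -0.9416, 0.0886] → [0.1528, -0.1359, -0.0015, -0.6140, -0.6945, 0.3749]
J5: z=[-0.6140, -0.6945, 0.3749] o=[-1.0290, -1.3764, 0.5257] → [0.2933, -0.3468, -0.1621, -0.6140, -0.6945, 0.3749]
J6: z=[-0.6082, 0.7191, 0.3361] o=[-1.2704, -1.3868, 0.1110] → [-0.0668, -0.0044, -0.1115, -0.6082, 0.7191, 0.3361]
V = J·q̇ = [-1.1813, 0.5964, -0.2566, 1.0530, 1.1787, -0.4876]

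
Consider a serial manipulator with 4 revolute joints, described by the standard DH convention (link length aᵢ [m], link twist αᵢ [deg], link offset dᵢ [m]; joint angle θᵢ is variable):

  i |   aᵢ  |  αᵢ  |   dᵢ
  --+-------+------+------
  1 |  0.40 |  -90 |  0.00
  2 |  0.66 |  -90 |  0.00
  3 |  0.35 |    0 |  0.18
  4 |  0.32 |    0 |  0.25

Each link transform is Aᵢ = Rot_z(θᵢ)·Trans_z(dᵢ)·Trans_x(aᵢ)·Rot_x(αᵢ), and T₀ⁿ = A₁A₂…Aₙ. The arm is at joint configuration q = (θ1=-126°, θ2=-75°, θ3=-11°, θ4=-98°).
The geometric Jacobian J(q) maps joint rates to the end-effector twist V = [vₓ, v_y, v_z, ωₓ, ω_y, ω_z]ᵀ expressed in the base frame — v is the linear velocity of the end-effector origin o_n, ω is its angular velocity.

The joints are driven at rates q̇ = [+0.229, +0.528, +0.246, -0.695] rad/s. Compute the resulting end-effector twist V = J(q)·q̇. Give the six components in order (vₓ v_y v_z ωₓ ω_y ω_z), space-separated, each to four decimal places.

o_n = [-0.3173, -1.0651, 0.7574]
J₁: ẑ×o_n = [1.0651, -0.3173, 0.0000], ω = ẑ
J2: z=[0.8090, -0.5878, 0.0000] o=[-0.2351, -0.3236, 0.0000] → [-0.4452, -0.6128, -0.6481, 0.8090, -0.5878, 0.0000]
J3: z=[-0.5678, -0.7815, -0.2588] o=[-0.3355, -0.4618, 0.6375] → [-0.2499, 0.0634, 0.3568, -0.5678, -0.7815, -0.2588]
J4: z=[-0.5678, -0.7815, -0.2588] o=[-0.4360, -0.7137, 0.9228] → [0.0383, -0.1246, 0.2923, -0.5678, -0.7815, -0.2588]
V = J·q̇ = [-0.0792, -0.2940, -0.4576, 0.6821, 0.0405, 0.3452]

-0.0792 -0.2940 -0.4576 0.6821 0.0405 0.3452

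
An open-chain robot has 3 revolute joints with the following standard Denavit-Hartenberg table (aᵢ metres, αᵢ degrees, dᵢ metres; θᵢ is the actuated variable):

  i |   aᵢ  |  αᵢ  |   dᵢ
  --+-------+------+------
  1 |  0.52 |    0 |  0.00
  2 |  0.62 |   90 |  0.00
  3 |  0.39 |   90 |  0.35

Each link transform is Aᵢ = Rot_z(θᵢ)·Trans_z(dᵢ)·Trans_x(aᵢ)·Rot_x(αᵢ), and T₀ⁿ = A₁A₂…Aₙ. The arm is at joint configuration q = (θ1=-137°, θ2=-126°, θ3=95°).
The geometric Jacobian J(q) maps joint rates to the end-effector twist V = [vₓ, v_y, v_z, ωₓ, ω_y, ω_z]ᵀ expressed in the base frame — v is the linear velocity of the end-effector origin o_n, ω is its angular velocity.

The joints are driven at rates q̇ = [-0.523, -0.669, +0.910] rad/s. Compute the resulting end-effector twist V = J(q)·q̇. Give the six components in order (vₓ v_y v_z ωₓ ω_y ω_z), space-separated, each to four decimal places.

o_n = [-0.1043, 0.2697, 0.3885]
J₁: ẑ×o_n = [-0.2697, -0.1043, 0.0000], ω = ẑ
J2: z=[0.0000, 0.0000, 1.0000] o=[-0.3803, -0.3546, 0.0000] → [-0.6243, 0.2760, 0.0000, 0.0000, 0.0000, 1.0000]
J3: z=[0.9925, 0.1219, 0.0000] o=[-0.4559, 0.2607, 0.0000] → [0.0473, -0.3856, -0.0340, 0.9925, 0.1219, 0.0000]
V = J·q̇ = [0.6018, -0.4810, -0.0309, 0.9032, 0.1109, -1.1920]

0.6018 -0.4810 -0.0309 0.9032 0.1109 -1.1920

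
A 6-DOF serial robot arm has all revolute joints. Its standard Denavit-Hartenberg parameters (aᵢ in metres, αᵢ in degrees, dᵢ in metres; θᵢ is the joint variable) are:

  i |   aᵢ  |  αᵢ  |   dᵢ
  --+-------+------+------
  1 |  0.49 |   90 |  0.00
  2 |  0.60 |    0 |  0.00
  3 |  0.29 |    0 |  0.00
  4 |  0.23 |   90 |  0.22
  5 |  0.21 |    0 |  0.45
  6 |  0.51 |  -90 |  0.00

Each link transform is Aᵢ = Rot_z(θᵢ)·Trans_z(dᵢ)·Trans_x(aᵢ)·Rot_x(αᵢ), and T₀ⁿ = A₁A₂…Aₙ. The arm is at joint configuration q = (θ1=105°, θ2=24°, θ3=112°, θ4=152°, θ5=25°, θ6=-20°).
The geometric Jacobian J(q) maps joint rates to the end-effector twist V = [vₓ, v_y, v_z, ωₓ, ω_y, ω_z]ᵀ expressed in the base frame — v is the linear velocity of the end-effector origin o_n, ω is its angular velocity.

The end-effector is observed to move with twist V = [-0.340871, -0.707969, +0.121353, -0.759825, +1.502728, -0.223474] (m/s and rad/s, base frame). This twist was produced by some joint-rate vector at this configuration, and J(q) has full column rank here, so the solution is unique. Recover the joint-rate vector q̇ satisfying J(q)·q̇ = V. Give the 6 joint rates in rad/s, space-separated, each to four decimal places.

o_n = [0.1630, 0.7564, -0.5765]
J₁: ẑ×o_n = [-0.7564, 0.1630, 0.0000], ω = ẑ
J2: z=[0.9659, 0.2588, 0.0000] o=[-0.1268, 0.4733, 0.0000] → [-0.1492, 0.5569, 0.1984, 0.9659, 0.2588, 0.0000]
J3: z=[0.9659, 0.2588, 0.0000] o=[-0.2687, 1.0028, 0.2440] → [-0.2124, 0.7926, -0.3497, 0.9659, 0.2588, 0.0000]
J4: z=[0.9659, 0.2588, 0.0000] o=[-0.2147, 0.8013, 0.4455] → [-0.2645, 0.9872, -0.1411, 0.9659, 0.2588, 0.0000]
J5: z=[0.2462, -0.9187, -0.3090] o=[-0.0206, 0.9268, 0.2267] → [0.6852, 0.1410, 0.1267, 0.2462, -0.9187, -0.3090]
J6: z=[0.2462, -0.9187, -0.3090] o=[0.1607, 0.5932, -0.0933] → [0.4943, 0.1182, 0.0423, 0.2462, -0.9187, -0.3090]
q̇ = J⁺·V = [-0.7590, 0.2950, -0.5480, -0.0920, -0.8120, -0.9210]

-0.7590 0.2950 -0.5480 -0.0920 -0.8120 -0.9210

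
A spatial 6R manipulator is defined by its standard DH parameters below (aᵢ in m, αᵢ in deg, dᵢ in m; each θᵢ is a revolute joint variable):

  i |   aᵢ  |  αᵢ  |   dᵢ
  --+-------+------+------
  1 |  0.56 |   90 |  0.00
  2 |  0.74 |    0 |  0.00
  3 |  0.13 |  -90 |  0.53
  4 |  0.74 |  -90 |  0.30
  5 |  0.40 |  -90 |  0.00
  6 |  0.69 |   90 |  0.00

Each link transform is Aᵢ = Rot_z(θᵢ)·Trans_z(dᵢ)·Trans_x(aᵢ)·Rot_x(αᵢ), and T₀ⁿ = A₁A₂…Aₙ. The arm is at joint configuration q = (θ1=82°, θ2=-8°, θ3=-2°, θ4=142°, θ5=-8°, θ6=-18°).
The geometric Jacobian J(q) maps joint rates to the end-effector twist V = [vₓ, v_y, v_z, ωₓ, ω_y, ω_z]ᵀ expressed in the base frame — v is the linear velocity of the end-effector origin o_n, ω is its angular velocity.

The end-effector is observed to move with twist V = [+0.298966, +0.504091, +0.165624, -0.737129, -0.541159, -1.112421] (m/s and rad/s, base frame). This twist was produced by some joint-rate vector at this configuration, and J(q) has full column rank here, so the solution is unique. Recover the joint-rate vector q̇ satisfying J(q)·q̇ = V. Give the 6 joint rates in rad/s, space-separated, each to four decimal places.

-0.9110 -0.9440 -0.2670 0.5830 0.8040 0.9010

o_n = [-0.4000, 0.0392, 0.5818]
J₁: ẑ×o_n = [-0.0392, -0.4000, 0.0000], ω = ẑ
J2: z=[0.9903, -0.1392, 0.0000] o=[0.0779, 0.5546, 0.0000] → [-0.0810, -0.5762, -0.5768, 0.9903, -0.1392, 0.0000]
J3: z=[0.9903, -0.1392, 0.0000] o=[0.1799, 1.2802, -0.1030] → [-0.0953, -0.6781, -1.3096, 0.9903, -0.1392, 0.0000]
J4: z=[0.0242, 0.1720, 0.9848] o=[0.7226, 1.3332, -0.1256] → [1.3960, -1.1226, 0.1618, 0.0242, 0.1720, 0.9848]
J5: z=[0.6960, -0.7101, 0.1069] o=[0.1988, 0.8795, 0.2711] → [-0.1308, -0.2802, -1.0099, 0.6960, -0.7101, 0.1069]
J6: z=[-0.1238, -0.2653, -0.9562] o=[-0.0842, 0.6187, 0.3802] → [-0.6075, 0.3269, -0.0120, -0.1238, -0.2653, -0.9562]
q̇ = J⁺·V = [-0.9110, -0.9440, -0.2670, 0.5830, 0.8040, 0.9010]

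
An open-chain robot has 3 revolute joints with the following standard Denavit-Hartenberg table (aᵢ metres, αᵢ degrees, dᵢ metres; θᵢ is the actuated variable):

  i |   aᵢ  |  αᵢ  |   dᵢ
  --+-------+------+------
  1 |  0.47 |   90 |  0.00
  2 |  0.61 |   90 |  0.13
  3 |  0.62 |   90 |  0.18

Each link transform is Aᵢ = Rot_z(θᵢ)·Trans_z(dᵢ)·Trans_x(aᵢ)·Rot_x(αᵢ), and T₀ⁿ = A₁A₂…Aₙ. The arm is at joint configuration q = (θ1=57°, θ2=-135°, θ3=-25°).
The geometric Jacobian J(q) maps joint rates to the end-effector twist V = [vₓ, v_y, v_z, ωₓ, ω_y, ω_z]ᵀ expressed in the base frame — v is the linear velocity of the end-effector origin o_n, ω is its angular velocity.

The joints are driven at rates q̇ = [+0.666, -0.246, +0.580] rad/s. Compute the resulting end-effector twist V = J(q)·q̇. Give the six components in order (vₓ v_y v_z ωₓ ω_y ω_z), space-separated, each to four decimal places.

o_n = [-0.3754, -0.3356, -0.7014]
J₁: ẑ×o_n = [0.3356, -0.3754, 0.0000], ω = ẑ
J2: z=[0.8387, -0.5446, 0.0000] o=[0.2560, 0.3942, 0.0000] → [0.3820, 0.5882, -0.9559, 0.8387, -0.5446, 0.0000]
J3: z=[-0.3851, -0.5930, 0.7071] o=[0.1301, -0.0384, -0.4313] → [0.3703, -0.4614, -0.1853, -0.3851, -0.5930, 0.7071]
V = J·q̇ = [0.3444, -0.6623, 0.1277, -0.4297, -0.2100, 1.0761]

0.3444 -0.6623 0.1277 -0.4297 -0.2100 1.0761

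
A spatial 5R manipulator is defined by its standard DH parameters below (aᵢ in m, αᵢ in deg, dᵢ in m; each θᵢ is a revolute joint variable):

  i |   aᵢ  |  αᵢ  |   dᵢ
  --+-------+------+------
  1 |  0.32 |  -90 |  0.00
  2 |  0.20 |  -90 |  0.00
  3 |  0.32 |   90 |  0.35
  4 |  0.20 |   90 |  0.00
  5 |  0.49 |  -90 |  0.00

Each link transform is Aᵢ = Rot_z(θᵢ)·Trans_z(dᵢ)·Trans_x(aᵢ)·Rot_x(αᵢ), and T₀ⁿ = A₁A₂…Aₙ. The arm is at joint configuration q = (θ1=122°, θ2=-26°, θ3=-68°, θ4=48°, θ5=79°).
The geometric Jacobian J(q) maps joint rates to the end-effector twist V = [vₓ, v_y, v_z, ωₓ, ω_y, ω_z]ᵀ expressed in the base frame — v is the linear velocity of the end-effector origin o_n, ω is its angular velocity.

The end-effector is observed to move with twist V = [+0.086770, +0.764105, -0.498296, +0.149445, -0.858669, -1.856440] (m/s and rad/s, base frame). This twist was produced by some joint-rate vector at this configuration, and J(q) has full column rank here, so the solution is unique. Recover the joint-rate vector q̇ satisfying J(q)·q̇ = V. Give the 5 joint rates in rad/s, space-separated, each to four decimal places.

-0.9120 0.4930 -0.0270 0.9950 -0.7800

o_n = [-0.8354, 0.0933, -0.5336]
J₁: ẑ×o_n = [-0.0933, -0.8354, 0.0000], ω = ẑ
J2: z=[-0.8480, -0.5299, 0.0000] o=[-0.1696, 0.2714, 0.0000] → [0.2828, -0.4526, -0.2018, -0.8480, -0.5299, 0.0000]
J3: z=[-0.2323, 0.3718, -0.8988] o=[-0.2648, 0.4238, 0.0877] → [-0.5280, 0.3685, 0.2889, -0.2323, 0.3718, -0.8988]
J4: z=[0.1239, -0.9052, -0.4065] o=[-0.6548, 0.4881, -0.1744] → [0.1648, 0.1179, -0.2123, 0.1239, -0.9052, -0.4065]
J5: z=[-0.5615, -0.4017, 0.7234] o=[-0.8185, 0.5158, -0.2860] → [0.4051, -0.1513, 0.2304, -0.5615, -0.4017, 0.7234]
q̇ = J⁺·V = [-0.9120, 0.4930, -0.0270, 0.9950, -0.7800]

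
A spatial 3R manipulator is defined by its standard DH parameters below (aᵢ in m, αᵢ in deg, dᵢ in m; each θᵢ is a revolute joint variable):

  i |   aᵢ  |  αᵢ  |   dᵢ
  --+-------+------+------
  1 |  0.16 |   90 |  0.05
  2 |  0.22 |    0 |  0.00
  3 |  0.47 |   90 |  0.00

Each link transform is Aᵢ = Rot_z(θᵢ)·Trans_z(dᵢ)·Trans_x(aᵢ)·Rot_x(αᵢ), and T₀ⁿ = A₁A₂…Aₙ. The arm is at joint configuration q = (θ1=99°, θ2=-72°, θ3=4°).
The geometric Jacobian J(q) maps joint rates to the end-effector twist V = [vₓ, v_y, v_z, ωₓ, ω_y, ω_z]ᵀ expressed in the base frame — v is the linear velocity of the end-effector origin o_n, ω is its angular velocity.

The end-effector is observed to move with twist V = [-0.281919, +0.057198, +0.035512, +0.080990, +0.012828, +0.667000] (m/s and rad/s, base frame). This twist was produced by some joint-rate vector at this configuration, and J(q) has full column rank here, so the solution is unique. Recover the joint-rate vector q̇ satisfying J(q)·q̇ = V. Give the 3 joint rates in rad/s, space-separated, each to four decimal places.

o_n = [-0.0632, 0.3991, -0.5950]
J₁: ẑ×o_n = [-0.3991, -0.0632, 0.0000], ω = ẑ
J2: z=[0.9877, 0.1564, 0.0000] o=[-0.0250, 0.1580, 0.0500] → [-0.1009, 0.6371, 0.2440, 0.9877, 0.1564, 0.0000]
J3: z=[0.9877, 0.1564, 0.0000] o=[-0.0357, 0.2252, -0.1592] → [-0.0682, 0.4304, 0.1761, 0.9877, 0.1564, 0.0000]
q̇ = J⁺·V = [0.6670, 0.3100, -0.2280]

0.6670 0.3100 -0.2280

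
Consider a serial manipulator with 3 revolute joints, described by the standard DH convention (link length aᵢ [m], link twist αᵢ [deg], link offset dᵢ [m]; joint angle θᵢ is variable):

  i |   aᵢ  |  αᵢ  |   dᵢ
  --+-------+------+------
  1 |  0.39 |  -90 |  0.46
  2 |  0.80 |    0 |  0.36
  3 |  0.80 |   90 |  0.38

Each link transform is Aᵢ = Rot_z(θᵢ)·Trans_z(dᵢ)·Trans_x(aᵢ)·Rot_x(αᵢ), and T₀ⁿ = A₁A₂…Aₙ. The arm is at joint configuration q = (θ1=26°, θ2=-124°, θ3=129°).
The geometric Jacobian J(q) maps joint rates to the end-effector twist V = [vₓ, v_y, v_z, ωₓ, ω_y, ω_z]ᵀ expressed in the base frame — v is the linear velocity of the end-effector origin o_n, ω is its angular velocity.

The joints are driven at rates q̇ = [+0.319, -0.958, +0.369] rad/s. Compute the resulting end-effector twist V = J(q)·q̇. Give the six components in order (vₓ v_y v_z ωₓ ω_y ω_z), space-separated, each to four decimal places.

-0.8498 -0.1520 0.0408 0.2582 -0.5294 0.3190

o_n = [0.3404, 0.9893, 1.0535]
J₁: ẑ×o_n = [-0.9893, 0.3404, 0.0000], ω = ẑ
J2: z=[-0.4384, 0.8988, 0.0000] o=[0.3505, 0.1710, 0.4600] → [0.5334, 0.2602, -0.3496, -0.4384, 0.8988, 0.0000]
J3: z=[-0.4384, 0.8988, 0.0000] o=[-0.2094, 0.2984, 1.1232] → [-0.0627, -0.0306, -0.7970, -0.4384, 0.8988, 0.0000]
V = J·q̇ = [-0.8498, -0.1520, 0.0408, 0.2582, -0.5294, 0.3190]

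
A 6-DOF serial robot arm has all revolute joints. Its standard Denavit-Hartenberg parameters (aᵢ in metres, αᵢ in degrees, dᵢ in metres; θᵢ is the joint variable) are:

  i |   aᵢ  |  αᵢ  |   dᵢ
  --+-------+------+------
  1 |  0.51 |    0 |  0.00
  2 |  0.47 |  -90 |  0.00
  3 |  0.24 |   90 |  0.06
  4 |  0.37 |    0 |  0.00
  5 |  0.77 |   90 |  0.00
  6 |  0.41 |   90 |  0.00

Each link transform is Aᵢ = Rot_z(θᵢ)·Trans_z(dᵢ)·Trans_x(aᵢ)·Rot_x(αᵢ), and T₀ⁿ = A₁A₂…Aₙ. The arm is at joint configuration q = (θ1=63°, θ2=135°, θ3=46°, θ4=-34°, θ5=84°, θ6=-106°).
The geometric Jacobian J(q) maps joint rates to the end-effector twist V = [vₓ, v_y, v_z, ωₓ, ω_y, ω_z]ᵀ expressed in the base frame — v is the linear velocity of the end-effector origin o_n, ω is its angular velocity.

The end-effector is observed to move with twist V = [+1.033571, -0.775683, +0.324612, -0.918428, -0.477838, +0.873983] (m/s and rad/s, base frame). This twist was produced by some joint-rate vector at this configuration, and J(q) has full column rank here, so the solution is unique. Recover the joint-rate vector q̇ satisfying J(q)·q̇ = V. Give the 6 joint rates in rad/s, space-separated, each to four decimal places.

o_n = [-0.4759, -0.1502, -0.9709]
J₁: ẑ×o_n = [0.1502, -0.4759, 0.0000], ω = ẑ
J2: z=[0.0000, 0.0000, 1.0000] o=[0.2315, 0.4544, 0.0000] → [0.6046, -0.7075, 0.0000, 0.0000, 0.0000, 1.0000]
J3: z=[0.3090, -0.9511, 0.0000] o=[-0.2155, 0.3092, 0.0000] → [0.9233, 0.3000, -0.3897, 0.3090, -0.9511, 0.0000]
J4: z=[-0.6841, -0.2223, 0.6947] o=[-0.3555, 0.2006, -0.1726] → [0.4211, -0.6297, 0.2132, -0.6841, -0.2223, 0.6947]
J5: z=[-0.6841, -0.2223, 0.6947] o=[-0.6221, 0.3315, -0.3933] → [0.4630, -0.2936, 0.3620, -0.6841, -0.2223, 0.6947]
J6: z=[-0.7047, 0.4469, -0.5510] o=[-0.7668, -0.3357, -0.7493] → [0.0032, -0.3164, -0.2607, -0.7047, 0.4469, -0.5510]
q̇ = J⁺·V = [-0.7780, 0.6350, 0.1520, 0.9770, 0.4640, -0.0290]

-0.7780 0.6350 0.1520 0.9770 0.4640 -0.0290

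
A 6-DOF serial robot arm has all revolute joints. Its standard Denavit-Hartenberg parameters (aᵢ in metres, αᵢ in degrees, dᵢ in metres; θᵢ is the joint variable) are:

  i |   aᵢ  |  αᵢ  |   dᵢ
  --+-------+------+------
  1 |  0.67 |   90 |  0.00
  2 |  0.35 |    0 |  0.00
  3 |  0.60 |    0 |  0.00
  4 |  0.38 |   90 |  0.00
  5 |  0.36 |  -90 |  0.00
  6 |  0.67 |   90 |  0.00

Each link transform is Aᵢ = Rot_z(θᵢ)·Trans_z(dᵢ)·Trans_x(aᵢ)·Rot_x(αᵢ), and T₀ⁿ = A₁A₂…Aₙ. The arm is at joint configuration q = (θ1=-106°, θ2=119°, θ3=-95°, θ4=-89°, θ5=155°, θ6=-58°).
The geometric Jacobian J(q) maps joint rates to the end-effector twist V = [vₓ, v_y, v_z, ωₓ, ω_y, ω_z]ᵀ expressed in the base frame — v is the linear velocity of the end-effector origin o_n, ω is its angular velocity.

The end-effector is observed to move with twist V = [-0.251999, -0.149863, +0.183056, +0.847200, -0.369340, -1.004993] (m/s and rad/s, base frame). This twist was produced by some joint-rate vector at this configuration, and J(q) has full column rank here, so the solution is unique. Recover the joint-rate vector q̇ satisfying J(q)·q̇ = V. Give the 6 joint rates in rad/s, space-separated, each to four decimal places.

o_n = [-0.4063, -0.3206, 0.5530]
J₁: ẑ×o_n = [0.3206, -0.4063, 0.0000], ω = ẑ
J2: z=[-0.9613, 0.2756, 0.0000] o=[-0.1847, -0.6440, 0.0000] → [0.1524, 0.5315, -0.2498, -0.9613, 0.2756, 0.0000]
J3: z=[-0.9613, 0.2756, 0.0000] o=[-0.1379, -0.4809, 0.3061] → [0.0680, 0.2373, -0.0801, -0.9613, 0.2756, 0.0000]
J4: z=[-0.9613, 0.2756, 0.0000] o=[-0.2890, -1.0078, 0.5502] → [0.0008, 0.0027, -0.6282, -0.9613, 0.2756, 0.0000]
J5: z=[0.2498, 0.8712, -0.4226] o=[-0.3333, -1.1622, 0.2058] → [0.6581, -0.0559, 0.2739, 0.2498, 0.8712, -0.4226]
J6: z=[0.9204, -0.0781, 0.3830] o=[-0.4415, -0.9877, 0.5015] → [-0.2595, -0.0339, 0.6168, 0.9204, -0.0781, 0.3830]
q̇ = J⁺·V = [-0.7870, -0.9070, -0.0300, -0.5130, -0.0180, -0.5890]

-0.7870 -0.9070 -0.0300 -0.5130 -0.0180 -0.5890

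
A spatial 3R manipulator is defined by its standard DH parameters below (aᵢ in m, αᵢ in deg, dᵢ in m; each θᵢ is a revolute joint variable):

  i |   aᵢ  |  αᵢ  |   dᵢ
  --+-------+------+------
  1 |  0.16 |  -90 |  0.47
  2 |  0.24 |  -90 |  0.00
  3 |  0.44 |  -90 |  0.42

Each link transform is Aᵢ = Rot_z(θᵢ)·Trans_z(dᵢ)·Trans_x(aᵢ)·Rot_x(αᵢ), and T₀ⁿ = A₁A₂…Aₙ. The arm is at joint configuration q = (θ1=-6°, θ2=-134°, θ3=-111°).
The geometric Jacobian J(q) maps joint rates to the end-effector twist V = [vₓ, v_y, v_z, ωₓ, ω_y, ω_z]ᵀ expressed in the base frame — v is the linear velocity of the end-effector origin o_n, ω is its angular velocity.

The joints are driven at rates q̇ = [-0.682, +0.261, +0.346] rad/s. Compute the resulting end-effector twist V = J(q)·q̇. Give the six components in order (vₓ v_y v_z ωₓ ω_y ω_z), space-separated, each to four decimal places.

o_n = [0.4457, 0.3662, 0.8210]
J₁: ẑ×o_n = [-0.3662, 0.4457, 0.0000], ω = ẑ
J2: z=[0.1045, 0.9945, 0.0000] o=[0.1591, -0.0167, 0.4700] → [0.3490, -0.0367, -0.2449, 0.1045, 0.9945, 0.0000]
J3: z=[0.7154, -0.0752, 0.6947] o=[-0.0067, 0.0007, 0.6426] → [-0.2673, 0.1866, 0.2955, 0.7154, -0.0752, 0.6947]
V = J·q̇ = [0.2484, -0.2489, 0.0383, 0.2748, 0.2336, -0.4416]

0.2484 -0.2489 0.0383 0.2748 0.2336 -0.4416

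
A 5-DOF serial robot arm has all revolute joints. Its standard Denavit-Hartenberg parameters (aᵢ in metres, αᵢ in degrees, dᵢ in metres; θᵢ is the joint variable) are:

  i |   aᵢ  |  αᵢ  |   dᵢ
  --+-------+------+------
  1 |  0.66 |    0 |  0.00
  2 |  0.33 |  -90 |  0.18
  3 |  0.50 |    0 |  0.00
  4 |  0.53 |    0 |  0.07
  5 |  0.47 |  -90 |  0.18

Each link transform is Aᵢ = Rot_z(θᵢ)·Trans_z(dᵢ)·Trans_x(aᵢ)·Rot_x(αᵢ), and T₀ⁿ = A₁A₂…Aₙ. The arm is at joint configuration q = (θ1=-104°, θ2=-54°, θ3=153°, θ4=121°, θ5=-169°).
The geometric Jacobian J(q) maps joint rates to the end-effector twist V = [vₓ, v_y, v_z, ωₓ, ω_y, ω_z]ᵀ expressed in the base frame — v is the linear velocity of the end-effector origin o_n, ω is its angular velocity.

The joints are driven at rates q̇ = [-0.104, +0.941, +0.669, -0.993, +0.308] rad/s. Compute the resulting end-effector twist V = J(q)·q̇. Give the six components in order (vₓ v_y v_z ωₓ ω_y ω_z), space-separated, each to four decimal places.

o_n = [0.1196, -0.7972, 0.0277]
J₁: ẑ×o_n = [0.7972, 0.1196, -0.0000], ω = ẑ
J2: z=[0.0000, 0.0000, 1.0000] o=[-0.1597, -0.6404, 0.0000] → [0.1568, 0.2793, -0.0000, 0.0000, 0.0000, 1.0000]
J3: z=[0.3746, -0.9272, 0.0000] o=[-0.4656, -0.7640, 0.1800] → [0.1412, 0.0570, 0.5302, 0.3746, -0.9272, 0.0000]
J4: z=[0.3746, -0.9272, 0.0000] o=[-0.0526, -0.5971, -0.0470] → [-0.0693, -0.0280, 0.0847, 0.3746, -0.9272, 0.0000]
J5: z=[0.3746, -0.9272, 0.0000] o=[-0.0606, -0.6759, 0.4817] → [0.4209, 0.1701, 0.1216, 0.3746, -0.9272, 0.0000]
V = J·q̇ = [0.3575, 0.3687, 0.3081, -0.0060, 0.0148, 0.8370]

0.3575 0.3687 0.3081 -0.0060 0.0148 0.8370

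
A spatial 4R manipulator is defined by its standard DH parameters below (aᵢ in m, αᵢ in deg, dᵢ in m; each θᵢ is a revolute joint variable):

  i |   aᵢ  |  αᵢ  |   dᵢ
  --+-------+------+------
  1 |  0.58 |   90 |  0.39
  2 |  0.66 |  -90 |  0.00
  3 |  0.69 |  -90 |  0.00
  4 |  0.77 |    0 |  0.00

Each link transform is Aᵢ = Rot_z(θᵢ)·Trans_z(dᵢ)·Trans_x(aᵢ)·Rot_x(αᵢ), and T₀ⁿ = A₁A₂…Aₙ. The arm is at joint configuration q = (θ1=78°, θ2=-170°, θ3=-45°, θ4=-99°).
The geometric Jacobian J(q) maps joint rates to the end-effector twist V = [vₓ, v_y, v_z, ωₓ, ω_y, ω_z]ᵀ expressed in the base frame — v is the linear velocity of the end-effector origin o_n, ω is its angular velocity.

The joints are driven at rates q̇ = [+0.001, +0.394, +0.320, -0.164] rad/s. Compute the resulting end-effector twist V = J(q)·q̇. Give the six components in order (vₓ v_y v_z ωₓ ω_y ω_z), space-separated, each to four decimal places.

-0.1445 0.3627 -0.3479 0.5341 0.0600 -0.2940

o_n = [0.3244, -0.4109, -0.5435]
J₁: ẑ×o_n = [0.4109, 0.3244, -0.0000], ω = ẑ
J2: z=[0.9781, -0.2079, 0.0000] o=[0.1206, 0.5673, 0.3900] → [0.1941, 0.9131, -0.9145, 0.9781, -0.2079, 0.0000]
J3: z=[0.0361, 0.1699, -0.9848] o=[-0.0145, -0.0684, 0.2754] → [-0.4764, -0.3042, -0.0699, 0.0361, 0.1699, -0.9848]
J4: z=[-0.8364, -0.5341, -0.1228] o=[0.3628, -0.6399, 0.1907] → [0.4203, -0.6094, -0.2120, -0.8364, -0.5341, -0.1228]
V = J·q̇ = [-0.1445, 0.3627, -0.3479, 0.5341, 0.0600, -0.2940]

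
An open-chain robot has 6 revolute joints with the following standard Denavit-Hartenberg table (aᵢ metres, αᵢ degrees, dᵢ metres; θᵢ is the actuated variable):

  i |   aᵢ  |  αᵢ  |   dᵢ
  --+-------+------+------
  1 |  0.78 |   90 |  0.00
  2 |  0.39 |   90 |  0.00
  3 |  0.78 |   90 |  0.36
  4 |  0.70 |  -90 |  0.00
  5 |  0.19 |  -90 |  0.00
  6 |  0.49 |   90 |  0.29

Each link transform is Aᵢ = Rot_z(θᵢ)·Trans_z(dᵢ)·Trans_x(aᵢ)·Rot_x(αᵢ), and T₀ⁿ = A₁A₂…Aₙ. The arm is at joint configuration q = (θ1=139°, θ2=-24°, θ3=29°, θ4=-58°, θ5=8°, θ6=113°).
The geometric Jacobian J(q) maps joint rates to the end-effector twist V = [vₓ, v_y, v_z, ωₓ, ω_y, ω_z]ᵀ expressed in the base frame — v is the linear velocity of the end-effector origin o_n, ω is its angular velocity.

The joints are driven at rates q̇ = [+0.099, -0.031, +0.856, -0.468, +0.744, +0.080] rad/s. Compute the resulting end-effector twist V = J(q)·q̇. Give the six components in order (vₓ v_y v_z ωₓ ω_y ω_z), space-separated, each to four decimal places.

o_n = [-0.9438, 1.6324, 0.0319]
J₁: ẑ×o_n = [-1.6324, -0.9438, 0.0000], ω = ẑ
J2: z=[0.6561, 0.7547, 0.0000] o=[-0.5887, 0.5117, 0.0000] → [0.0241, -0.0209, 1.0033, 0.6561, 0.7547, 0.0000]
J3: z=[0.3070, -0.2668, -0.9135] o=[-0.8576, 0.7455, -0.1586] → [0.7594, 0.0203, 0.2492, 0.3070, -0.2668, -0.9135]
J4: z=[-0.9081, -0.3695, -0.1972] o=[-0.9693, 1.3437, -0.7650] → [-0.2375, 0.7186, -0.2528, -0.9081, -0.3695, -0.1972]
J5: z=[-0.0790, 0.6134, -0.7858] o=[-1.2572, 1.8322, -0.3546] → [0.0801, -0.2157, -0.1765, -0.0790, 0.6134, -0.7858]
J6: z=[0.9565, 0.2688, 0.1137] o=[-1.3106, 1.9733, -0.2391] → [0.1116, -0.2175, -0.4247, 0.9565, 0.2688, 0.1137]
V = J·q̇ = [0.6674, -0.5896, 0.1353, 0.6852, 0.3990, -1.1662]

0.6674 -0.5896 0.1353 0.6852 0.3990 -1.1662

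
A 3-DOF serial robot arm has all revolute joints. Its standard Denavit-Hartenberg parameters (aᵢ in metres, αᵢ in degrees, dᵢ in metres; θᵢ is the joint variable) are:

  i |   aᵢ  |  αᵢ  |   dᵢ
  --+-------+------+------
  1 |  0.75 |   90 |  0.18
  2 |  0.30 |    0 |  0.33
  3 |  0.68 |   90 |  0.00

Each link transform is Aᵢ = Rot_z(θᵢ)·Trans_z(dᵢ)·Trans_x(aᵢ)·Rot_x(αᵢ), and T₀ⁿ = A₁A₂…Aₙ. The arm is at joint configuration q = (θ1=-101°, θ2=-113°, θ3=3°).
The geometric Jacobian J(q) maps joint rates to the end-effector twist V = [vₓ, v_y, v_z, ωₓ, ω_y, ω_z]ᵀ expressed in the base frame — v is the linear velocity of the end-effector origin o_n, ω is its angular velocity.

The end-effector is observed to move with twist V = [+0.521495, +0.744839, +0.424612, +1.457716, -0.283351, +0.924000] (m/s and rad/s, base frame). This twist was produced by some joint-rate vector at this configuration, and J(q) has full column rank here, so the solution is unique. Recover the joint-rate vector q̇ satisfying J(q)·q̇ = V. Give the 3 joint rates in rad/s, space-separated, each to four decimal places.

o_n = [-0.4003, -0.3299, -0.7351]
J₁: ẑ×o_n = [0.3299, -0.4003, 0.0000], ω = ẑ
J2: z=[-0.9816, 0.1908, 0.0000] o=[-0.1431, -0.7362, 0.1800] → [-0.1746, -0.8983, -0.3498, -0.9816, 0.1908, 0.0000]
J3: z=[-0.9816, 0.1908, 0.0000] o=[-0.4447, -0.5582, -0.0962] → [-0.1219, -0.6273, -0.2326, -0.9816, 0.1908, 0.0000]
q̇ = J⁺·V = [0.9240, -0.6760, -0.8090]

0.9240 -0.6760 -0.8090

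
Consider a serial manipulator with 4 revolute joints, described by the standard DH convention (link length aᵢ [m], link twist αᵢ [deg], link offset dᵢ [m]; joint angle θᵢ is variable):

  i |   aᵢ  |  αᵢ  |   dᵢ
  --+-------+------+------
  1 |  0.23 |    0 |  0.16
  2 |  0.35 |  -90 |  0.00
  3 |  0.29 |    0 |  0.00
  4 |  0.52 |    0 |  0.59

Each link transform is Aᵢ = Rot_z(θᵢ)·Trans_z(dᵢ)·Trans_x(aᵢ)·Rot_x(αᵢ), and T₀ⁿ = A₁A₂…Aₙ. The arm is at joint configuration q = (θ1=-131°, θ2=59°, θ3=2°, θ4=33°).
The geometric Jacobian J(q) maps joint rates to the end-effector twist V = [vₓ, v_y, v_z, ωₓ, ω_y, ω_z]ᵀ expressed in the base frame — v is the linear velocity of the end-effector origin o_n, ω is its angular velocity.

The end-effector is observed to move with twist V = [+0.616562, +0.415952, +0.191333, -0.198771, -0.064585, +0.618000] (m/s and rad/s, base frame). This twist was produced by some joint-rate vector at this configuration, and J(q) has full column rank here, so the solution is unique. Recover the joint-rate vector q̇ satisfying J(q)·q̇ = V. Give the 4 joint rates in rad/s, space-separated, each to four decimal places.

0.4750 0.1430 -0.3530 0.1440

o_n = [0.7396, -1.0049, -0.1484]
J₁: ẑ×o_n = [1.0049, 0.7396, -0.0000], ω = ẑ
J2: z=[0.0000, 0.0000, 1.0000] o=[-0.1509, -0.1736, 0.1600] → [0.8313, 0.8905, -0.0000, 0.0000, 0.0000, 1.0000]
J3: z=[0.9511, 0.3090, 0.0000] o=[-0.0427, -0.5065, 0.1600] → [-0.0953, 0.2933, -0.7158, 0.9511, 0.3090, 0.0000]
J4: z=[0.9511, 0.3090, 0.0000] o=[0.0468, -0.7821, 0.1499] → [-0.0922, 0.2837, -0.4260, 0.9511, 0.3090, 0.0000]
q̇ = J⁺·V = [0.4750, 0.1430, -0.3530, 0.1440]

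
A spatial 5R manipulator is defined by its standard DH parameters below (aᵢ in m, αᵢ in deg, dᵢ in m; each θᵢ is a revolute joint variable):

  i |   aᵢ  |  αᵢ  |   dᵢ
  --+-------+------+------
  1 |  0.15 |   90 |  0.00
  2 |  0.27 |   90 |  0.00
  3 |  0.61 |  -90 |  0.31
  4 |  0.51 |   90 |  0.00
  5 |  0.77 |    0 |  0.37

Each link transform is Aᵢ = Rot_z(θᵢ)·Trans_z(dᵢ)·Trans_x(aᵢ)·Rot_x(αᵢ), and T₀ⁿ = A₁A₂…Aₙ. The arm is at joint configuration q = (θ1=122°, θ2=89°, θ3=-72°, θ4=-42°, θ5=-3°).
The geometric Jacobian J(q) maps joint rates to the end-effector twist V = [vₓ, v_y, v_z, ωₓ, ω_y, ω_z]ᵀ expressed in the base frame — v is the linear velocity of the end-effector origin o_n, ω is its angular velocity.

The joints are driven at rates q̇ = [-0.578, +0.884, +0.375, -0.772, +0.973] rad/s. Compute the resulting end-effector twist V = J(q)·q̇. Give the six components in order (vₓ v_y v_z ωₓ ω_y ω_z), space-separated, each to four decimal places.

o_n = [-1.9182, 0.6900, 0.6121]
J₁: ẑ×o_n = [-0.6900, -1.9182, 0.0000], ω = ẑ
J2: z=[0.8480, 0.5299, 0.0000] o=[-0.0795, 0.1272, 0.0000] → [0.3244, -0.5191, 1.4516, 0.8480, 0.5299, 0.0000]
J3: z=[-0.5298, 0.8479, -0.0175] o=[-0.0820, 0.1312, 0.2700] → [0.2999, 0.2133, 1.2609, -0.5298, 0.8479, -0.0175]
J4: z=[0.2533, 0.1778, 0.9509] o=[-0.7400, 0.0894, 0.4530] → [-0.5428, -1.1607, 0.3616, 0.2533, 0.1778, 0.9509]
J5: z=[0.1478, 0.9643, -0.2197] o=[-1.2275, 0.1895, 0.5642] → [0.1562, 0.1446, 0.7400, 0.1478, 0.9643, -0.2197]
V = J·q̇ = [1.3691, 1.7666, 2.1969, 0.4993, 1.5874, -1.5324]

1.3691 1.7666 2.1969 0.4993 1.5874 -1.5324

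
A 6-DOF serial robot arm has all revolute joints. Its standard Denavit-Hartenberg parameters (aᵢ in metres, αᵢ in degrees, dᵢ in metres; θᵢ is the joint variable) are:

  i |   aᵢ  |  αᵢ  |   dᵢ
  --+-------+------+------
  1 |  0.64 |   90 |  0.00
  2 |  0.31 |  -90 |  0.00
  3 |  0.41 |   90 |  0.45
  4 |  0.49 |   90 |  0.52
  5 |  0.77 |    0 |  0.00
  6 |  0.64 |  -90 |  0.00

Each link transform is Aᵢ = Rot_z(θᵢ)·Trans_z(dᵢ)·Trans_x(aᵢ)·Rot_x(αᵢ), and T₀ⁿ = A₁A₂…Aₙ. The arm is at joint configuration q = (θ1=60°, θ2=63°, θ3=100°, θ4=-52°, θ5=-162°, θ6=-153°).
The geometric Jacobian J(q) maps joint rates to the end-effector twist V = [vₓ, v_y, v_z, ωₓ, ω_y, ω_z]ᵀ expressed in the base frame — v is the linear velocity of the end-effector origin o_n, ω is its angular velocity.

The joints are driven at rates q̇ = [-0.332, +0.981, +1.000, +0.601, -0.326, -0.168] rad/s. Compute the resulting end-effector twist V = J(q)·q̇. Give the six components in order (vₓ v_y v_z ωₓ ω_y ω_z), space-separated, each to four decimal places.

-0.9771 -0.5945 -0.4499 -0.0348 -1.0468 0.7272

o_n = [-0.1639, 1.0337, 0.9664]
J₁: ẑ×o_n = [-1.0337, -0.1639, 0.0000], ω = ẑ
J2: z=[0.8660, -0.5000, 0.0000] o=[0.3200, 0.5543, 0.0000] → [-0.4832, -0.8370, 0.1733, 0.8660, -0.5000, 0.0000]
J3: z=[-0.4455, -0.7716, 0.4540] o=[0.3904, 0.6761, 0.2762] → [-0.6949, 0.0559, -0.5870, -0.4455, -0.7716, 0.4540]
J4: z=[0.0732, 0.4740, 0.8775] o=[-0.1759, 0.5028, 0.4171] → [-0.2055, -0.0296, 0.0331, 0.0732, 0.4740, 0.8775]
J5: z=[0.9774, 0.1408, -0.1576] o=[-0.2351, 1.1752, 0.6514] → [0.0221, -0.3191, -0.1483, 0.9774, 0.1408, -0.1576]
J6: z=[0.9774, 0.1408, -0.1576] o=[-0.1073, 0.4259, 0.7743] → [0.1228, -0.1788, 0.6021, 0.9774, 0.1408, -0.1576]
V = J·q̇ = [-0.9771, -0.5945, -0.4499, -0.0348, -1.0468, 0.7272]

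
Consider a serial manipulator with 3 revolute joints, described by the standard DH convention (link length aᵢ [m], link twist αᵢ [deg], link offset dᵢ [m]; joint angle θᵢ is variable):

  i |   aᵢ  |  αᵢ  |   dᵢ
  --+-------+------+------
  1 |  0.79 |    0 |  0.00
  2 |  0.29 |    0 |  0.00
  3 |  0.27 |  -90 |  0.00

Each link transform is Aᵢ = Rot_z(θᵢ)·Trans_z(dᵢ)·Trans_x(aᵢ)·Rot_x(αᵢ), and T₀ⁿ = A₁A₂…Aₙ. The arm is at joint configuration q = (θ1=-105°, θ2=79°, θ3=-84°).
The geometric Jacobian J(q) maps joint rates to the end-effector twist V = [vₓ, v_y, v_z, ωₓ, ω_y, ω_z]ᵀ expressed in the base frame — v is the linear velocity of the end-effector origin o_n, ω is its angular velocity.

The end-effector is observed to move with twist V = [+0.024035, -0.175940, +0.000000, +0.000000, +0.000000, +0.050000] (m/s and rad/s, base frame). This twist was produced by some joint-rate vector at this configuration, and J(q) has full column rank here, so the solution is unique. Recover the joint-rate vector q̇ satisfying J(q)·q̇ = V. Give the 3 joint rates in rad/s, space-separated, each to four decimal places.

o_n = [-0.0362, -1.1439, 0.0000]
J₁: ẑ×o_n = [1.1439, -0.0362, 0.0000], ω = ẑ
J2: z=[0.0000, 0.0000, 1.0000] o=[-0.2045, -0.7631, 0.0000] → [0.3808, 0.1683, -0.0000, 0.0000, 0.0000, 1.0000]
J3: z=[0.0000, 0.0000, 1.0000] o=[0.0562, -0.8902, 0.0000] → [0.2537, -0.0923, 0.0000, 0.0000, 0.0000, 1.0000]
q̇ = J⁺·V = [0.1100, -0.6810, 0.6210]

0.1100 -0.6810 0.6210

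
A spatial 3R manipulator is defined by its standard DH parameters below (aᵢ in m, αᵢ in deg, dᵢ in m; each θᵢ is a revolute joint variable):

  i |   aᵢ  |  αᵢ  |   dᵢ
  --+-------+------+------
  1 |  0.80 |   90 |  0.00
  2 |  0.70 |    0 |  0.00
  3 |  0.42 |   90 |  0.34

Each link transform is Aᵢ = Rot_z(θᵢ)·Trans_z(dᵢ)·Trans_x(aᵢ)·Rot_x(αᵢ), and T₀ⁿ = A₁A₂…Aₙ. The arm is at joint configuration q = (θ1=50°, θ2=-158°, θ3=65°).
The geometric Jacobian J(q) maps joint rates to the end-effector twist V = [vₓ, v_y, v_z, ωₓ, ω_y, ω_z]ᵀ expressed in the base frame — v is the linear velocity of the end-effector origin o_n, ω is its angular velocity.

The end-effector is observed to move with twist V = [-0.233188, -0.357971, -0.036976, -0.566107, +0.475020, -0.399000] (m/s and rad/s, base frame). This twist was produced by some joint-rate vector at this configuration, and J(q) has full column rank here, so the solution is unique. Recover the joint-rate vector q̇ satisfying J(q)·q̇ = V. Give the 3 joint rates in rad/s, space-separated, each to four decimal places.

-0.3990 0.0820 -0.8210

o_n = [0.3434, -0.1197, -0.6816]
J₁: ẑ×o_n = [0.1197, 0.3434, -0.0000], ω = ẑ
J2: z=[0.7660, -0.6428, 0.0000] o=[0.5142, 0.6128, 0.0000] → [0.4382, 0.5222, -0.6710, 0.7660, -0.6428, 0.0000]
J3: z=[0.7660, -0.6428, 0.0000] o=[0.0970, 0.1157, -0.2622] → [0.2696, 0.3213, -0.0220, 0.7660, -0.6428, 0.0000]
q̇ = J⁺·V = [-0.3990, 0.0820, -0.8210]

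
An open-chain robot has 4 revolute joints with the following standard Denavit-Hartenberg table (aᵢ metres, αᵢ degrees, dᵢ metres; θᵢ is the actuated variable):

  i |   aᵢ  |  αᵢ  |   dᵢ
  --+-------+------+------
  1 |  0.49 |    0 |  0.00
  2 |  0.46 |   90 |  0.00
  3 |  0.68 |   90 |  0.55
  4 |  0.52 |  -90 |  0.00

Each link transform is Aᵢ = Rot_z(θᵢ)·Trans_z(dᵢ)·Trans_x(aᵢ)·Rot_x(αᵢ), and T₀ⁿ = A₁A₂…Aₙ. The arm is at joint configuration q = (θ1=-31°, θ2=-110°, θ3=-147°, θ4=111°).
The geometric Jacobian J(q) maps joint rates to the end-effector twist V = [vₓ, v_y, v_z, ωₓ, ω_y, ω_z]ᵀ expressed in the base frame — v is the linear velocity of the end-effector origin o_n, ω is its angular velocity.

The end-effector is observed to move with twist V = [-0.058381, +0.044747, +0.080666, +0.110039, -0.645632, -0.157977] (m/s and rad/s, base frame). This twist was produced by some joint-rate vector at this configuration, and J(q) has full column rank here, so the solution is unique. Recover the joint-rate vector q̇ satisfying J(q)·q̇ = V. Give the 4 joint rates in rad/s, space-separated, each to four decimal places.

-0.1360 0.4720 -0.5710 -0.5890

o_n = [-0.2674, 0.5234, -0.2689]
J₁: ẑ×o_n = [-0.5234, -0.2674, 0.0000], ω = ẑ
J2: z=[0.0000, 0.0000, 1.0000] o=[0.4200, -0.2524, 0.0000] → [-0.7758, -0.6874, 0.0000, 0.0000, 0.0000, 1.0000]
J3: z=[-0.6293, 0.7771, 0.0000] o=[0.0625, -0.5419, 0.0000] → [-0.2089, -0.1692, -0.4140, -0.6293, 0.7771, 0.0000]
J4: z=[0.4233, 0.3428, 0.8387] o=[0.1596, 0.2445, -0.3704] → [-0.1991, -0.4010, 0.2644, 0.4233, 0.3428, 0.8387]
q̇ = J⁺·V = [-0.1360, 0.4720, -0.5710, -0.5890]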